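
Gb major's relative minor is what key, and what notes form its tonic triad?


Step by step:
The relative minor shares the major's key signature and starts on its 6th degree
6th degree = a major 6th above the tonic; a major 6th above Gb is Eb
→ relative minor of Gb major is Eb minor
Tonic triad of Eb minor = root + minor 3rd + perfect 5th = Eb Gb Bb
= Eb minor; triad = Eb Gb Bb


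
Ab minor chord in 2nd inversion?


Step by step:
Root position: Ab Cb Eb
2nd inversion: move root and 3rd up an octave
Bass note: Eb
Notes (bottom to top) = Eb Ab Cb


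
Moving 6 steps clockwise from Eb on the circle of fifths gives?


Each clockwise step on the circle of fifths moves up a perfect 5th
From Eb: Eb → Bb → F → C → G → D → A
= A


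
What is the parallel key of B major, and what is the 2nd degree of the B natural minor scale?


Let's work it out.
Parallel keys share the same tonic but differ in mode
B major → parallel is B minor
B natural minor scale: B C# D E F# G A
= B minor; 2nd degree = C#


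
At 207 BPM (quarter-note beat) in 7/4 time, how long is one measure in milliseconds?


Reasoning:
Quarter-note beat duration = 60000 / 207 ms
Beats per measure (7/4) = 7
One measure = 7 × 60000 / 207 = 420000 / 207 ms
= 2029.0 ms


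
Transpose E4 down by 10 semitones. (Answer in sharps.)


Reasoning:
E4: chromatic position 4 in octave 4 → absolute = 4×12 + 4 = 52
Transpose down 10: 52 - 10 = 42
42 = 3×12 + 6 → F# in octave 3
Result = F#3


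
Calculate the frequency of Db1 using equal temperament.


Working:
f = 440 × 2^(n/12) where n = semitones from A4
Db1: -44 semitones from A4
f = 440 × 2^(-44/12)
f = 34.65 Hz


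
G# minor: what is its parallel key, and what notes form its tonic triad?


Step by step:
Parallel keys share the same tonic but differ in mode
G# minor → parallel is G# major
Tonic triad of G# major = G# B# D#
= G# major; triad = G# B# D#


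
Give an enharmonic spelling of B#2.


Solution.
Enharmonic notes sound the same pitch but are spelled with different letter names
B# and C name the same pitch class
Octave numbers change at C, so B#2 = C3
= C3


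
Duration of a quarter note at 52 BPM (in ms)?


Let's work it out.
One quarter-note beat = 60000 / BPM = 60000 / 52 ms
Duration = 60000 / 52
= 1153.8 ms


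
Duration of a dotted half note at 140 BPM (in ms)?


One quarter-note beat = 60000 / BPM = 60000 / 140 ms
Dotted half note = 3 × quarter note
Duration = 3 × 60000 / 140 = 180000 / 140
= 1285.7 ms


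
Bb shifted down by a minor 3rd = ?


minor 3rd: 3 letter names, 3 semitones
Letter: B - 2 → G
Pitch: Bb - 3 semitones, spelled as a G → G
= G


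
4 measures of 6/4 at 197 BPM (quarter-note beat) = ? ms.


Reasoning:
Quarter-note beat duration = 60000 / 197 ms
Beats per measure (6/4) = 6
One measure = 6 × 60000 / 197 = 360000 / 197 ms
4 measures = 4 × 360000 / 197 = 1440000 / 197
= 7309.6 ms


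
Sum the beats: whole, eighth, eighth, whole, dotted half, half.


Working:
Beat values:
  whole = 4 beats
  eighth = 0.5 beats
  eighth = 0.5 beats
  whole = 4 beats
  dotted half = 3 beats
  half = 2 beats
Sum = 4 + 0.5 + 0.5 + 4 + 3 + 2
= 14 beats


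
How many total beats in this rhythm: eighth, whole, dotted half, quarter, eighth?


Beat values:
  eighth = 0.5 beats
  whole = 4 beats
  dotted half = 3 beats
  quarter = 1 beat
  eighth = 0.5 beats
Sum = 0.5 + 4 + 3 + 1 + 0.5
= 9 beats


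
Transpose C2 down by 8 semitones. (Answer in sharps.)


Step by step:
C2: chromatic position 0 in octave 2 → absolute = 2×12 + 0 = 24
Transpose down 8: 24 - 8 = 16
16 = 1×12 + 4 → E in octave 1
Result = E1


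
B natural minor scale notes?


Let's work it out.
Natural minor scale pattern: W-H-W-W-H-W-W (2-1-2-2-1-2-2 semitones)
Starting from B:
  B + 2 semitones → C#
  C# + 1 semitone → D
  D + 2 semitones → E
  E + 2 semitones → F#
  F# + 1 semitone → G
  G + 2 semitones → A
  A + 2 semitones → B
Scale = B C# D E F# G A


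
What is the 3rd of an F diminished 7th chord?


Diminished 7th chord = root + minor 3rd + diminished 5th + diminished 7th
Seventh chords stack in thirds, so the letter names are F-A-C-E
Root: F
Minor 3rd above F: Ab
Diminished 5th above F: Cb
Diminished 7th above F: Ebb
The 3rd = Ab


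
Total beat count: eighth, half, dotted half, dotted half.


Beat values:
  eighth = 0.5 beats
  half = 2 beats
  dotted half = 3 beats
  dotted half = 3 beats
Sum = 0.5 + 2 + 3 + 3
= 8.5 beats


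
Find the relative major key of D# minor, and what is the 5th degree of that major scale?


Working:
The relative major shares the key signature and is a minor 3rd above the minor tonic
A minor 3rd above D# is F#
→ relative major of D# minor is F# major
F# major scale: F# G# A# B C# D# E#
= F# major; 5th degree = C#


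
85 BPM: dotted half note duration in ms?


Solution.
One quarter-note beat = 60000 / BPM = 60000 / 85 ms
Dotted half note = 3 × quarter note
Duration = 3 × 60000 / 85 = 180000 / 85
= 2117.6 ms


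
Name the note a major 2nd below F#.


Reasoning:
A 2nd spans 2 letter names, so from F we land on E
A major 2nd = 2 semitones below F#
Spell E at that pitch: E
= E


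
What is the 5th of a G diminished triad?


Solution.
Diminished triad = root + minor 3rd (3 semitones) + diminished 5th (6 semitones)
A triad on G stacks thirds, so the chord tones use letter names G-B-D
Root: G
Minor 3rd above G: Bb
Diminished 5th above G: Db
The 5th = Db


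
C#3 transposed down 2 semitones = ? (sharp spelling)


Step by step:
C#3: chromatic position 1 in octave 3 → absolute = 3×12 + 1 = 37
Transpose down 2: 37 - 2 = 35
35 = 2×12 + 11 → B in octave 2
Result = B2


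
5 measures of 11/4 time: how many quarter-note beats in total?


Working:
Time signature 11/4: the bottom number 4 means the quarter note gets one count
The top number 11 means 11 quarter-note beats per measure
Total = 11 × 5 measures
= 55 quarter-note beats


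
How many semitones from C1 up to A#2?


Reasoning:
Absolute semitone position = octave×12 + chromatic position
C1: 1×12 + 0 = 12
A#2: 2×12 + 10 = 34
Difference = 34 - 12 = 22
= 22 semitones


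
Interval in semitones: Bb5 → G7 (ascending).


Absolute semitone position = octave×12 + chromatic position
Bb5: 5×12 + 10 = 70
G7: 7×12 + 7 = 91
Difference = 91 - 70 = 21
= 21 semitones


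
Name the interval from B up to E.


Solution.
Letter names: B → E spans 4 letter names → a 4th
Semitones: B → E = 5 half-steps
A 4th of 5 semitones is a perfect 4th
= perfect 4th


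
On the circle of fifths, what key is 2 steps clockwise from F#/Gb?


Let's work it out.
Each clockwise step on the circle of fifths moves up a perfect 5th
From F#/Gb: F#/Gb → Db → Ab
= Ab


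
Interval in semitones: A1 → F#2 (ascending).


Absolute semitone position = octave×12 + chromatic position
A1: 1×12 + 9 = 21
F#2: 2×12 + 6 = 30
Difference = 30 - 21 = 9
= 9 semitones


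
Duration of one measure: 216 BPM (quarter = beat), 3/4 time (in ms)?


Quarter-note beat duration = 60000 / 216 ms
Beats per measure (3/4) = 3
One measure = 3 × 60000 / 216 = 180000 / 216 ms
= 833.3 ms


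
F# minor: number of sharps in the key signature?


Let's work it out.
Sharp minor keys follow the circle of fifths: A(0), E(1), B(2), F#(3), C#(4), G#(5), D#(6), A#(7)
F# minor has 3 sharps
Order of sharps: F# C# G# D# A# E# B# → first 3: F#, C#, G#
= 3 sharps


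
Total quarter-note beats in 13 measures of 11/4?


Time signature 11/4: the bottom number 4 means the quarter note gets one count
The top number 11 means 11 quarter-note beats per measure
Total = 11 × 13 measures
= 143 quarter-note beats


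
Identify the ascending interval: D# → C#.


Working:
Letter names: D → C spans 7 letter names → a 7th
Semitones: D# → C# = 10 half-steps
A 7th of 10 semitones is a minor 7th
= minor 7th


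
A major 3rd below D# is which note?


A 3rd spans 3 letter names, so from D we land on B
A major 3rd = 4 semitones below D#
Spell B at that pitch: B
= B


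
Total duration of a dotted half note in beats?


Step by step:
Base half note = 2 beats
Dot 1 adds half the previous value: +1
One dotted half = 2 + 1 = 3
= 3 beats


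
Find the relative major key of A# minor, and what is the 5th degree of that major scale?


Let's work it out.
The relative major shares the key signature and is a minor 3rd above the minor tonic
A minor 3rd above A# is C#
→ relative major of A# minor is C# major
C# major scale: C# D# E# F# G# A# B#
= C# major; 5th degree = G#


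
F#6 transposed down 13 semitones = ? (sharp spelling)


Solution.
F#6: chromatic position 6 in octave 6 → absolute = 6×12 + 6 = 78
Transpose down 13: 78 - 13 = 65
65 = 5×12 + 5 → F in octave 5
Result = F5


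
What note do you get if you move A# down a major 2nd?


Working:
major 2nd: 2 letter names, 2 semitones
Letter: A - 1 → G
Pitch: A# - 2 semitones, spelled as a G → G#
= G#


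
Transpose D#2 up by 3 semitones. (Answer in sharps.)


Let's work it out.
D#2: chromatic position 3 in octave 2 → absolute = 2×12 + 3 = 27
Transpose up 3: 27 + 3 = 30
30 = 2×12 + 6 → F# in octave 2
Result = F#2


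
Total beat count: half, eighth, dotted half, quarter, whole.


Step by step:
Beat values:
  half = 2 beats
  eighth = 0.5 beats
  dotted half = 3 beats
  quarter = 1 beat
  whole = 4 beats
Sum = 2 + 0.5 + 3 + 1 + 4
= 10.5 beats


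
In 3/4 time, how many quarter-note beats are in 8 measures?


Step by step:
Time signature 3/4: the bottom number 4 means the quarter note gets one count
The top number 3 means 3 quarter-note beats per measure
Total = 3 × 8 measures
= 24 quarter-note beats


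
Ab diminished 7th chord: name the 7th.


Step by step:
Diminished 7th chord = root + minor 3rd + diminished 5th + diminished 7th
Seventh chords stack in thirds, so the letter names are A-C-E-G
Root: Ab
Minor 3rd above Ab: Cb
Diminished 5th above Ab: Ebb
Diminished 7th above Ab: Gbb
The 7th = Gbb


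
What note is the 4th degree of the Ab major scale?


Reasoning:
Major scale pattern: W-W-H-W-W-W-H (2-2-1-2-2-2-1 semitones)
Starting from Ab:
  Ab + 2 semitones → Bb
  Bb + 2 semitones → C
  C + 1 semitone → Db
  Db + 2 semitones → Eb
  Eb + 2 semitones → F
  F + 2 semitones → G
  G + 1 semitone → Ab
Scale: Ab Bb C Db Eb F G
Degree 4 = Db


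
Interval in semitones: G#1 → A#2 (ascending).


Absolute semitone position = octave×12 + chromatic position
G#1: 1×12 + 8 = 20
A#2: 2×12 + 10 = 34
Difference = 34 - 20 = 14
= 14 semitones


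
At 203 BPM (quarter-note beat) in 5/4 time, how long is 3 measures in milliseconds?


Quarter-note beat duration = 60000 / 203 ms
Beats per measure (5/4) = 5
One measure = 5 × 60000 / 203 = 300000 / 203 ms
3 measures = 3 × 300000 / 203 = 900000 / 203
= 4433.5 ms


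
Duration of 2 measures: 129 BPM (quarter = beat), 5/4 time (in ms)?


Quarter-note beat duration = 60000 / 129 ms
Beats per measure (5/4) = 5
One measure = 5 × 60000 / 129 = 300000 / 129 ms
2 measures = 2 × 300000 / 129 = 600000 / 129
= 4651.2 ms


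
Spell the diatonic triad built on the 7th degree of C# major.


Reasoning:
C# major scale: C# D# E# F# G# A# B#
Diatonic triad on degree 7 stacks scale notes 7, 2, 4: B# D# F#
B#→D# = 3 semitones; B#→F# = 6 semitones → diminished triad
= B# D# F# (diminished)


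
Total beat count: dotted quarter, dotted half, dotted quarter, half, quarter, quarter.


Working:
Beat values:
  dotted quarter = 1.5 beats
  dotted half = 3 beats
  dotted quarter = 1.5 beats
  half = 2 beats
  quarter = 1 beat
  quarter = 1 beat
Sum = 1.5 + 3 + 1.5 + 2 + 1 + 1
= 10 beats


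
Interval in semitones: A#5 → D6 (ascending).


Step by step:
Absolute semitone position = octave×12 + chromatic position
A#5: 5×12 + 10 = 70
D6: 6×12 + 2 = 74
Difference = 74 - 70 = 4
= 4 semitones


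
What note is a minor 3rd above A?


A 3rd spans 3 letter names, so from A we land on C
A minor 3rd = 3 semitones above A
Spell C at that pitch: C
= C


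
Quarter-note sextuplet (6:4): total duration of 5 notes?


Solution.
Sextuplet: 6 notes occupy the space of 4 quarter notes
Space = 4 × 1 = 4 beats
Each sextuplet note = 4 / 6 = 2/3 beats
5 notes = 5 × 2/3 = 10/3
= 10/3 beats


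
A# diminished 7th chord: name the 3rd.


Working:
Diminished 7th chord = root + minor 3rd + diminished 5th + diminished 7th
Seventh chords stack in thirds, so the letter names are A-C-E-G
Root: A#
Minor 3rd above A#: C#
Diminished 5th above A#: E
Diminished 7th above A#: G
The 3rd = C#


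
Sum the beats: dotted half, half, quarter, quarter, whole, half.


Beat values:
  dotted half = 3 beats
  half = 2 beats
  quarter = 1 beat
  quarter = 1 beat
  whole = 4 beats
  half = 2 beats
Sum = 3 + 2 + 1 + 1 + 4 + 2
= 13 beats


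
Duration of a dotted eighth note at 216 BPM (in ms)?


One quarter-note beat = 60000 / BPM = 60000 / 216 ms
Dotted eighth note = 3/4 × quarter note
Duration = 3/4 × 60000 / 216 = 45000 / 216
= 208.3 ms


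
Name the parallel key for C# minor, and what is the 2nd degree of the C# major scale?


Solution.
Parallel keys share the same tonic but differ in mode
C# minor → parallel is C# major
C# major scale: C# D# E# F# G# A# B#
= C# major; 2nd degree = D#


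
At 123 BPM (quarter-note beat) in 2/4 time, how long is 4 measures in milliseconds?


Quarter-note beat duration = 60000 / 123 ms
Beats per measure (2/4) = 2
One measure = 2 × 60000 / 123 = 120000 / 123 ms
4 measures = 4 × 120000 / 123 = 480000 / 123
= 3902.4 ms


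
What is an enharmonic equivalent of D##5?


Reasoning:
Enharmonic notes sound the same pitch but are spelled with different letter names
D## and E name the same pitch class
= E5


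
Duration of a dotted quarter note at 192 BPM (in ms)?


Step by step:
One quarter-note beat = 60000 / BPM = 60000 / 192 ms
Dotted quarter note = 3/2 × quarter note
Duration = 3/2 × 60000 / 192 = 90000 / 192
= 468.8 ms


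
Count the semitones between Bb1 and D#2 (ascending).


Reasoning:
Absolute semitone position = octave×12 + chromatic position
Bb1: 1×12 + 10 = 22
D#2: 2×12 + 3 = 27
Difference = 27 - 22 = 5
= 5 semitones


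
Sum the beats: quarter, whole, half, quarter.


Beat values:
  quarter = 1 beat
  whole = 4 beats
  half = 2 beats
  quarter = 1 beat
Sum = 1 + 4 + 2 + 1
= 8 beats


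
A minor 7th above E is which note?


Step by step:
A 7th spans 7 letter names, so from E we land on D
A minor 7th = 10 semitones above E
Spell D at that pitch: D
= D


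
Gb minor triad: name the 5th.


Let's work it out.
Minor triad = root + minor 3rd (3 semitones) + perfect 5th (7 semitones)
A triad on Gb stacks thirds, so the chord tones use letter names G-B-D
Root: Gb
Minor 3rd above Gb: Bbb
Perfect 5th above Gb: Db
The 5th = Db


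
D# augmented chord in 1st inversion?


Root position: D# F## A##
1st inversion: move root up an octave
Bass note: F##
Notes (bottom to top) = F## A## D#


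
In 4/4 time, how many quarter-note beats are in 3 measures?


Reasoning:
Time signature 4/4: the bottom number 4 means the quarter note gets one count
The top number 4 means 4 quarter-note beats per measure
Total = 4 × 3 measures
= 12 quarter-note beats


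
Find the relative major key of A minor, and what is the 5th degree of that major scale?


Reasoning:
The relative major shares the key signature and is a minor 3rd above the minor tonic
A minor 3rd above A is C
→ relative major of A minor is C major
C major scale: C D E F G A B
= C major; 5th degree = G


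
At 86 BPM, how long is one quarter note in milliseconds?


Step by step:
One quarter-note beat = 60000 / BPM = 60000 / 86 ms
Duration = 60000 / 86
= 697.7 ms


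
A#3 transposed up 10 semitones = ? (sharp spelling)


A#3: chromatic position 10 in octave 3 → absolute = 3×12 + 10 = 46
Transpose up 10: 46 + 10 = 56
56 = 4×12 + 8 → G# in octave 4
Result = G#4


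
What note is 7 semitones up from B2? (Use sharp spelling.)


Working:
B2: chromatic position 11 in octave 2 → absolute = 2×12 + 11 = 35
Transpose up 7: 35 + 7 = 42
42 = 3×12 + 6 → F# in octave 3
Result = F#3


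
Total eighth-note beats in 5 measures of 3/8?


Reasoning:
Time signature 3/8: the bottom number 8 means the eighth note gets one count
The top number 3 means 3 eighth-note beats per measure
Total = 3 × 5 measures
= 15 eighth-note beats


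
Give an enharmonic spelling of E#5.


Let's work it out.
Enharmonic notes sound the same pitch but are spelled with different letter names
E# and F name the same pitch class
= F5


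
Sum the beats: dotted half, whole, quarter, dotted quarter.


Working:
Beat values:
  dotted half = 3 beats
  whole = 4 beats
  quarter = 1 beat
  dotted quarter = 1.5 beats
Sum = 3 + 4 + 1 + 1.5
= 9.5 beats


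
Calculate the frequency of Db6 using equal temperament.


f = 440 × 2^(n/12) where n = semitones from A4
Db6: 16 semitones from A4
f = 440 × 2^(16/12)
f = 1108.73 Hz


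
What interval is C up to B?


Working:
Letter names: C → B spans 7 letter names → a 7th
Semitones: C → B = 11 half-steps
A 7th of 11 semitones is a major 7th
= major 7th


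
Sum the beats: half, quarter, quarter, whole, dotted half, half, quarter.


Solution.
Beat values:
  half = 2 beats
  quarter = 1 beat
  quarter = 1 beat
  whole = 4 beats
  dotted half = 3 beats
  half = 2 beats
  quarter = 1 beat
Sum = 2 + 1 + 1 + 4 + 3 + 2 + 1
= 14 beats


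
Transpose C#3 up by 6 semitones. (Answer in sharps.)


Reasoning:
C#3: chromatic position 1 in octave 3 → absolute = 3×12 + 1 = 37
Transpose up 6: 37 + 6 = 43
43 = 3×12 + 7 → G in octave 3
Result = G3


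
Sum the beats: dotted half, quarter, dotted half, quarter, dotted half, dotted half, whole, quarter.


Step by step:
Beat values:
  dotted half = 3 beats
  quarter = 1 beat
  dotted half = 3 beats
  quarter = 1 beat
  dotted half = 3 beats
  dotted half = 3 beats
  whole = 4 beats
  quarter = 1 beat
Sum = 3 + 1 + 3 + 1 + 3 + 3 + 4 + 1
= 19 beats


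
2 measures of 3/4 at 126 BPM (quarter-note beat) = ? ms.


Quarter-note beat duration = 60000 / 126 ms
Beats per measure (3/4) = 3
One measure = 3 × 60000 / 126 = 180000 / 126 ms
2 measures = 2 × 180000 / 126 = 360000 / 126
= 2857.1 ms


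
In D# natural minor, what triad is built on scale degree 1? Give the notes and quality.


Working:
D# natural minor scale: D# E# F# G# A# B C#
Diatonic triad on degree 1 stacks scale notes 1, 3, 5: D# F# A#
D#→F# = 3 semitones; D#→A# = 7 semitones → minor triad
= D# F# A# (minor)


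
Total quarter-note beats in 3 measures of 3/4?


Time signature 3/4: the bottom number 4 means the quarter note gets one count
The top number 3 means 3 quarter-note beats per measure
Total = 3 × 3 measures
= 9 quarter-note beats


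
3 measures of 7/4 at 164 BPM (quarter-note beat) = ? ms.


Step by step:
Quarter-note beat duration = 60000 / 164 ms
Beats per measure (7/4) = 7
One measure = 7 × 60000 / 164 = 420000 / 164 ms
3 measures = 3 × 420000 / 164 = 1260000 / 164
= 7682.9 ms


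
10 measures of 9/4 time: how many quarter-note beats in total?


Time signature 9/4: the bottom number 4 means the quarter note gets one count
The top number 9 means 9 quarter-note beats per measure
Total = 9 × 10 measures
= 90 quarter-note beats


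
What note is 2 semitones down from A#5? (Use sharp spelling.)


Working:
A#5: chromatic position 10 in octave 5 → absolute = 5×12 + 10 = 70
Transpose down 2: 70 - 2 = 68
68 = 5×12 + 8 → G# in octave 5
Result = G#5


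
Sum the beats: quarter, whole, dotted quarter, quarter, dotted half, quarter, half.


Beat values:
  quarter = 1 beat
  whole = 4 beats
  dotted quarter = 1.5 beats
  quarter = 1 beat
  dotted half = 3 beats
  quarter = 1 beat
  half = 2 beats
Sum = 1 + 4 + 1.5 + 1 + 3 + 1 + 2
= 13.5 beats


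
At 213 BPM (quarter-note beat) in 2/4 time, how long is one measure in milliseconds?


Let's work it out.
Quarter-note beat duration = 60000 / 213 ms
Beats per measure (2/4) = 2
One measure = 2 × 60000 / 213 = 120000 / 213 ms
= 563.4 ms


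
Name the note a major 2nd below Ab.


A 2nd spans 2 letter names, so from A we land on G
A major 2nd = 2 semitones below Ab
Spell G at that pitch: Gb
= Gb


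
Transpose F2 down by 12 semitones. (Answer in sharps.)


Reasoning:
F2: chromatic position 5 in octave 2 → absolute = 2×12 + 5 = 29
Transpose down 12: 29 - 12 = 17
17 = 1×12 + 5 → F in octave 1
Result = F1


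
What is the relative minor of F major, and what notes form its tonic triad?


Let's work it out.
The relative minor shares the major's key signature and starts on its 6th degree
6th degree = a major 6th above the tonic; a major 6th above F is D
→ relative minor of F major is D minor
Tonic triad of D minor = root + minor 3rd + perfect 5th = D F A
= D minor; triad = D F A


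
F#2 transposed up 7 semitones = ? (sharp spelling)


Solution.
F#2: chromatic position 6 in octave 2 → absolute = 2×12 + 6 = 30
Transpose up 7: 30 + 7 = 37
37 = 3×12 + 1 → C# in octave 3
Result = C#3


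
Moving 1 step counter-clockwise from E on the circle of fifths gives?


Working:
Each counter-clockwise step moves down a perfect 5th (= up a perfect 4th)
From E: E → A
= A


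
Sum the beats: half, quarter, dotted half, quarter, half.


Reasoning:
Beat values:
  half = 2 beats
  quarter = 1 beat
  dotted half = 3 beats
  quarter = 1 beat
  half = 2 beats
Sum = 2 + 1 + 3 + 1 + 2
= 9 beats


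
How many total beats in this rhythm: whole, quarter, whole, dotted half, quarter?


Let's work it out.
Beat values:
  whole = 4 beats
  quarter = 1 beat
  whole = 4 beats
  dotted half = 3 beats
  quarter = 1 beat
Sum = 4 + 1 + 4 + 3 + 1
= 13 beats


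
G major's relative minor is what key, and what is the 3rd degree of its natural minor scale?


Reasoning:
The relative minor shares the major's key signature and starts on its 6th degree
6th degree = a major 6th above the tonic; a major 6th above G is E
→ relative minor of G major is E minor
E natural minor scale: E F# G A B C D
= E minor; 3rd degree = G


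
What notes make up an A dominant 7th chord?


Dominant 7th chord = root + major 3rd + perfect 5th + minor 7th
Seventh chords stack in thirds, so the letter names are A-C-E-G
Root: A
Major 3rd above A: C#
Perfect 5th above A: E
Minor 7th above A: G
Chord = A C# E G


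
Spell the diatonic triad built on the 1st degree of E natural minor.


Working:
E natural minor scale: E F# G A B C D
Diatonic triad on degree 1 stacks scale notes 1, 3, 5: E G B
E→G = 3 semitones; E→B = 7 semitones → minor triad
= E G B (minor)


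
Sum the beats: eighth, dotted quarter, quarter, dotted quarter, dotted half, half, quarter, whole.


Beat values:
  eighth = 0.5 beats
  dotted quarter = 1.5 beats
  quarter = 1 beat
  dotted quarter = 1.5 beats
  dotted half = 3 beats
  half = 2 beats
  quarter = 1 beat
  whole = 4 beats
Sum = 0.5 + 1.5 + 1 + 1.5 + 3 + 2 + 1 + 4
= 14.5 beats


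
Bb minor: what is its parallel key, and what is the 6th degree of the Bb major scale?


Solution.
Parallel keys share the same tonic but differ in mode
Bb minor → parallel is Bb major
Bb major scale: Bb C D Eb F G A
= Bb major; 6th degree = G


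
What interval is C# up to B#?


Let's work it out.
Letter names: C → B spans 7 letter names → a 7th
Semitones: C# → B# = 11 half-steps
A 7th of 11 semitones is a major 7th
= major 7th


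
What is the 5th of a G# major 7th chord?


Major 7th chord = root + major 3rd + perfect 5th + major 7th
Seventh chords stack in thirds, so the letter names are G-B-D-F
Root: G#
Major 3rd above G#: B#
Perfect 5th above G#: D#
Major 7th above G#: F##
The 5th = D#


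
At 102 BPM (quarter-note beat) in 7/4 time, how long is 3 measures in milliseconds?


Quarter-note beat duration = 60000 / 102 ms
Beats per measure (7/4) = 7
One measure = 7 × 60000 / 102 = 420000 / 102 ms
3 measures = 3 × 420000 / 102 = 1260000 / 102
= 12352.9 ms


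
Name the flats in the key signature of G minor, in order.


Reasoning:
Flat minor keys: A(0), D(1), G(2), C(3), F(4), Bb(5), Eb(6), Ab(7)
G minor has 2 flats
Order of flats: Bb Eb Ab Db Gb Cb Fb → first 2: Bb, Eb
= Bb, Eb


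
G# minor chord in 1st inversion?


Let's work it out.
Root position: G# B D#
1st inversion: move root up an octave
Bass note: B
Notes (bottom to top) = B D# G#


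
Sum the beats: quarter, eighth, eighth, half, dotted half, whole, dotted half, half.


Step by step:
Beat values:
  quarter = 1 beat
  eighth = 0.5 beats
  eighth = 0.5 beats
  half = 2 beats
  dotted half = 3 beats
  whole = 4 beats
  dotted half = 3 beats
  half = 2 beats
Sum = 1 + 0.5 + 0.5 + 2 + 3 + 4 + 3 + 2
= 16 beats


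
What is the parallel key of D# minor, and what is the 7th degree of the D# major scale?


Parallel keys share the same tonic but differ in mode
D# minor → parallel is D# major
D# major scale: D# E# F## G# A# B# C##
= D# major; 7th degree = C##


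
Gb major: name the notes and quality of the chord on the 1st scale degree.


Gb major scale: Gb Ab Bb Cb Db Eb F
Diatonic triad on degree 1 stacks scale notes 1, 3, 5: Gb Bb Db
Gb→Bb = 4 semitones; Gb→Db = 7 semitones → major triad
= Gb Bb Db (major)


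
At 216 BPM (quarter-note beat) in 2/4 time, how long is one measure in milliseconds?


Quarter-note beat duration = 60000 / 216 ms
Beats per measure (2/4) = 2
One measure = 2 × 60000 / 216 = 120000 / 216 ms
= 555.6 ms


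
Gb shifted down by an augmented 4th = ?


augmented 4th: 4 letter names, 6 semitones
Letter: G - 3 → D
Pitch: Gb - 6 semitones, spelled as a D → Dbb
= Dbb


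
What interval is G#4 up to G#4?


Letter names: G → G spans 1 letter name → a unison
Semitones: G#4 → G#4 = 0 half-steps
A unison of 0 semitones is a perfect unison
= perfect unison


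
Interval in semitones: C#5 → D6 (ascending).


Solution.
Absolute semitone position = octave×12 + chromatic position
C#5: 5×12 + 1 = 61
D6: 6×12 + 2 = 74
Difference = 74 - 61 = 13
= 13 semitones


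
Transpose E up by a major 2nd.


Let's work it out.
major 2nd: 2 letter names, 2 semitones
Letter: E + 1 → F
Pitch: E + 2 semitones, spelled as an F → F#
= F#


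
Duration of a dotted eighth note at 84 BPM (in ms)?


Solution.
One quarter-note beat = 60000 / BPM = 60000 / 84 ms
Dotted eighth note = 3/4 × quarter note
Duration = 3/4 × 60000 / 84 = 45000 / 84
= 535.7 ms


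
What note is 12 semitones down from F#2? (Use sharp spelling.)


Solution.
F#2: chromatic position 6 in octave 2 → absolute = 2×12 + 6 = 30
Transpose down 12: 30 - 12 = 18
18 = 1×12 + 6 → F# in octave 1
Result = F#1


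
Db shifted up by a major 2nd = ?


Step by step:
major 2nd: 2 letter names, 2 semitones
Letter: D + 1 → E
Pitch: Db + 2 semitones, spelled as an E → Eb
= Eb


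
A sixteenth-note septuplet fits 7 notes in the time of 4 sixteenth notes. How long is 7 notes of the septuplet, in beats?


Septuplet: 7 notes occupy the space of 4 sixteenth notes
Space = 4 × 1/4 = 1 beat
Each septuplet note = 1 / 7 = 1/7 beats
7 notes = 7 × 1/7 = 1
= 1 beat


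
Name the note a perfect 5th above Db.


A 5th spans 5 letter names, so from D we land on A
A perfect 5th = 7 semitones above Db
Spell A at that pitch: Ab
= Ab


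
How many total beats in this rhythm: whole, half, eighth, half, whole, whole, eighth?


Beat values:
  whole = 4 beats
  half = 2 beats
  eighth = 0.5 beats
  half = 2 beats
  whole = 4 beats
  whole = 4 beats
  eighth = 0.5 beats
Sum = 4 + 2 + 0.5 + 2 + 4 + 4 + 0.5
= 17 beats


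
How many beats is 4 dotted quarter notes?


Working:
Base quarter note = 1 beat
Dot 1 adds half the previous value: +1/2
One dotted quarter = 1 + 1/2 = 3/2
4 of them = 4 × 3/2 = 6
= 6 beats


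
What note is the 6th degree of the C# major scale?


Working:
Major scale pattern: W-W-H-W-W-W-H (2-2-1-2-2-2-1 semitones)
Starting from C#:
  C# + 2 semitones → D#
  D# + 2 semitones → E#
  E# + 1 semitone → F#
  F# + 2 semitones → G#
  G# + 2 semitones → A#
  A# + 2 semitones → B#
  B# + 1 semitone → C#
Scale: C# D# E# F# G# A# B#
Degree 6 = A#


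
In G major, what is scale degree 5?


Reasoning:
Major scale pattern: W-W-H-W-W-W-H (2-2-1-2-2-2-1 semitones)
Starting from G:
  G + 2 semitones → A
  A + 2 semitones → B
  B + 1 semitone → C
  C + 2 semitones → D
  D + 2 semitones → E
  E + 2 semitones → F#
  F# + 1 semitone → G
Scale: G A B C D E F#
Degree 5 = D


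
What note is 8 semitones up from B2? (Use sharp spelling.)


Reasoning:
B2: chromatic position 11 in octave 2 → absolute = 2×12 + 11 = 35
Transpose up 8: 35 + 8 = 43
43 = 3×12 + 7 → G in octave 3
Result = G3


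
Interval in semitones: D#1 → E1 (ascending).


Working:
Absolute semitone position = octave×12 + chromatic position
D#1: 1×12 + 3 = 15
E1: 1×12 + 4 = 16
Difference = 16 - 15 = 1
= 1 semitone


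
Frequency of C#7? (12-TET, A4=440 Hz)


Let's work it out.
f = 440 × 2^(n/12) where n = semitones from A4
C#7: 28 semitones from A4
f = 440 × 2^(28/12)
f = 2217.46 Hz


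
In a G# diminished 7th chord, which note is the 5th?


Let's work it out.
Diminished 7th chord = root + minor 3rd + diminished 5th + diminished 7th
Seventh chords stack in thirds, so the letter names are G-B-D-F
Root: G#
Minor 3rd above G#: B
Diminished 5th above G#: D
Diminished 7th above G#: F
The 5th = D


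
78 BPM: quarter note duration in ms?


Let's work it out.
One quarter-note beat = 60000 / BPM = 60000 / 78 ms
Duration = 60000 / 78
= 769.2 ms


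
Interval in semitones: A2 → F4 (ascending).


Working:
Absolute semitone position = octave×12 + chromatic position
A2: 2×12 + 9 = 33
F4: 4×12 + 5 = 53
Difference = 53 - 33 = 20
= 20 semitones


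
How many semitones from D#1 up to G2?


Reasoning:
Absolute semitone position = octave×12 + chromatic position
D#1: 1×12 + 3 = 15
G2: 2×12 + 7 = 31
Difference = 31 - 15 = 16
= 16 semitones


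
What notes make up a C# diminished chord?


Diminished triad = root + minor 3rd (3 semitones) + diminished 5th (6 semitones)
A triad on C# stacks thirds, so the chord tones use letter names C-E-G
Root: C#
Minor 3rd above C#: E
Diminished 5th above C#: G
Chord = C# E G


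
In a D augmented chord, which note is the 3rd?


Let's work it out.
Augmented triad = root + major 3rd (4 semitones) + augmented 5th (8 semitones)
A triad on D stacks thirds, so the chord tones use letter names D-F-A
Root: D
Major 3rd above D: F#
Augmented 5th above D: A#
The 3rd = F#


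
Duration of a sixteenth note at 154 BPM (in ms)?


One quarter-note beat = 60000 / BPM = 60000 / 154 ms
Sixteenth note = 1/4 × quarter note
Duration = 1/4 × 60000 / 154 = 15000 / 154
= 97.4 ms


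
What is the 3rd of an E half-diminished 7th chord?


Half-diminished 7th chord = root + minor 3rd + diminished 5th + minor 7th
Seventh chords stack in thirds, so the letter names are E-G-B-D
Root: E
Minor 3rd above E: G
Diminished 5th above E: Bb
Minor 7th above E: D
The 3rd = G


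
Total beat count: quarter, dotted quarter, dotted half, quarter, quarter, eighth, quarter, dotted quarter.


Let's work it out.
Beat values:
  quarter = 1 beat
  dotted quarter = 1.5 beats
  dotted half = 3 beats
  quarter = 1 beat
  quarter = 1 beat
  eighth = 0.5 beats
  quarter = 1 beat
  dotted quarter = 1.5 beats
Sum = 1 + 1.5 + 3 + 1 + 1 + 0.5 + 1 + 1.5
= 10.5 beats


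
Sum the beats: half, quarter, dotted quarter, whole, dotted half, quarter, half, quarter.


Let's work it out.
Beat values:
  half = 2 beats
  quarter = 1 beat
  dotted quarter = 1.5 beats
  whole = 4 beats
  dotted half = 3 beats
  quarter = 1 beat
  half = 2 beats
  quarter = 1 beat
Sum = 2 + 1 + 1.5 + 4 + 3 + 1 + 2 + 1
= 15.5 beats


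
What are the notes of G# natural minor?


Natural minor scale pattern: W-H-W-W-H-W-W (2-1-2-2-1-2-2 semitones)
Starting from G#:
  G# + 2 semitones → A#
  A# + 1 semitone → B
  B + 2 semitones → C#
  C# + 2 semitones → D#
  D# + 1 semitone → E
  E + 2 semitones → F#
  F# + 2 semitones → G#
Scale = G# A# B C# D# E F#


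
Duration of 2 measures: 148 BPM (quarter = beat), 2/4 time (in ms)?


Let's work it out.
Quarter-note beat duration = 60000 / 148 ms
Beats per measure (2/4) = 2
One measure = 2 × 60000 / 148 = 120000 / 148 ms
2 measures = 2 × 120000 / 148 = 240000 / 148
= 1621.6 ms


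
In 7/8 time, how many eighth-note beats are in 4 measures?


Solution.
Time signature 7/8: the bottom number 8 means the eighth note gets one count
The top number 7 means 7 eighth-note beats per measure
Total = 7 × 4 measures
= 28 eighth-note beats


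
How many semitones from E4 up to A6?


Reasoning:
Absolute semitone position = octave×12 + chromatic position
E4: 4×12 + 4 = 52
A6: 6×12 + 9 = 81
Difference = 81 - 52 = 29
= 29 semitones


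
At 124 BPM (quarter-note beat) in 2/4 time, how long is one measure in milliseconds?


Quarter-note beat duration = 60000 / 124 ms
Beats per measure (2/4) = 2
One measure = 2 × 60000 / 124 = 120000 / 124 ms
= 967.7 ms


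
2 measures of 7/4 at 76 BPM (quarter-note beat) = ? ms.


Quarter-note beat duration = 60000 / 76 ms
Beats per measure (7/4) = 7
One measure = 7 × 60000 / 76 = 420000 / 76 ms
2 measures = 2 × 420000 / 76 = 840000 / 76
= 11052.6 ms


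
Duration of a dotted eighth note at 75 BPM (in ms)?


Solution.
One quarter-note beat = 60000 / BPM = 60000 / 75 ms
Dotted eighth note = 3/4 × quarter note
Duration = 3/4 × 60000 / 75 = 45000 / 75
= 600.0 ms


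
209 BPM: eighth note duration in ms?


Let's work it out.
One quarter-note beat = 60000 / BPM = 60000 / 209 ms
Eighth note = 1/2 × quarter note
Duration = 1/2 × 60000 / 209 = 30000 / 209
= 143.5 ms


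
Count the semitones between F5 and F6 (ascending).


Absolute semitone position = octave×12 + chromatic position
F5: 5×12 + 5 = 65
F6: 6×12 + 5 = 77
Difference = 77 - 65 = 12
= 12 semitones


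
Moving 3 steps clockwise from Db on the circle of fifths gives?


Working:
Each clockwise step on the circle of fifths moves up a perfect 5th
From Db: Db → Ab → Eb → Bb
= Bb


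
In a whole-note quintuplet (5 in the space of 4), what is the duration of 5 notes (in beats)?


Let's work it out.
Quintuplet: 5 notes occupy the space of 4 whole notes
Space = 4 × 4 = 16 beats
Each quintuplet note = 16 / 5 = 16/5 beats
5 notes = 5 × 16/5 = 16
= 16 beats


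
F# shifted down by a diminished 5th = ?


Solution.
diminished 5th: 5 letter names, 6 semitones
Letter: F - 4 → B
Pitch: F# - 6 semitones, spelled as a B → B#
= B#


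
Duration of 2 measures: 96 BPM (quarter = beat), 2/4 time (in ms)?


Reasoning:
Quarter-note beat duration = 60000 / 96 ms
Beats per measure (2/4) = 2
One measure = 2 × 60000 / 96 = 120000 / 96 ms
2 measures = 2 × 120000 / 96 = 240000 / 96
= 2500.0 ms


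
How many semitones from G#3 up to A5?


Let's work it out.
Absolute semitone position = octave×12 + chromatic position
G#3: 3×12 + 8 = 44
A5: 5×12 + 9 = 69
Difference = 69 - 44 = 25
= 25 semitones


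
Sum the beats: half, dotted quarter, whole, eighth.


Solution.
Beat values:
  half = 2 beats
  dotted quarter = 1.5 beats
  whole = 4 beats
  eighth = 0.5 beats
Sum = 2 + 1.5 + 4 + 0.5
= 8 beats


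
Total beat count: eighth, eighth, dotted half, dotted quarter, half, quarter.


Step by step:
Beat values:
  eighth = 0.5 beats
  eighth = 0.5 beats
  dotted half = 3 beats
  dotted quarter = 1.5 beats
  half = 2 beats
  quarter = 1 beat
Sum = 0.5 + 0.5 + 3 + 1.5 + 2 + 1
= 8.5 beats


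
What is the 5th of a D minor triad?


Working:
Minor triad = root + minor 3rd (3 semitones) + perfect 5th (7 semitones)
A triad on D stacks thirds, so the chord tones use letter names D-F-A
Root: D
Minor 3rd above D: F
Perfect 5th above D: A
The 5th = A


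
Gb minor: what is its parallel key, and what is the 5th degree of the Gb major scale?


Step by step:
Parallel keys share the same tonic but differ in mode
Gb minor → parallel is Gb major
Gb major scale: Gb Ab Bb Cb Db Eb F
= Gb major; 5th degree = Db


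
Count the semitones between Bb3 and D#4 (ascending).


Reasoning:
Absolute semitone position = octave×12 + chromatic position
Bb3: 3×12 + 10 = 46
D#4: 4×12 + 3 = 51
Difference = 51 - 46 = 5
= 5 semitones


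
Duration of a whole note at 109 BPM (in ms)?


One quarter-note beat = 60000 / BPM = 60000 / 109 ms
Whole note = 4 × quarter note
Duration = 4 × 60000 / 109 = 240000 / 109
= 2201.8 ms


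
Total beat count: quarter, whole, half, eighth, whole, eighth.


Solution.
Beat values:
  quarter = 1 beat
  whole = 4 beats
  half = 2 beats
  eighth = 0.5 beats
  whole = 4 beats
  eighth = 0.5 beats
Sum = 1 + 4 + 2 + 0.5 + 4 + 0.5
= 12 beats


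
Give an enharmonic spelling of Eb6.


Enharmonic notes sound the same pitch but are spelled with different letter names
Eb and D# name the same pitch class
= D#6


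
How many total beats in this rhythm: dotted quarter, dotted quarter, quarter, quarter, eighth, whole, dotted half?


Let's work it out.
Beat values:
  dotted quarter = 1.5 beats
  dotted quarter = 1.5 beats
  quarter = 1 beat
  quarter = 1 beat
  eighth = 0.5 beats
  whole = 4 beats
  dotted half = 3 beats
Sum = 1.5 + 1.5 + 1 + 1 + 0.5 + 4 + 3
= 12.5 beats


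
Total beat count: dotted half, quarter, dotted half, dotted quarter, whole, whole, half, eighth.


Step by step:
Beat values:
  dotted half = 3 beats
  quarter = 1 beat
  dotted half = 3 beats
  dotted quarter = 1.5 beats
  whole = 4 beats
  whole = 4 beats
  half = 2 beats
  eighth = 0.5 beats
Sum = 3 + 1 + 3 + 1.5 + 4 + 4 + 2 + 0.5
= 19 beats


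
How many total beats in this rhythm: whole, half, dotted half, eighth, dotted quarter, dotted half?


Step by step:
Beat values:
  whole = 4 beats
  half = 2 beats
  dotted half = 3 beats
  eighth = 0.5 beats
  dotted quarter = 1.5 beats
  dotted half = 3 beats
Sum = 4 + 2 + 3 + 0.5 + 1.5 + 3
= 14 beats


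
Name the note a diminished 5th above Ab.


Step by step:
A 5th spans 5 letter names, so from A we land on E
A diminished 5th = 6 semitones above Ab
Spell E at that pitch: Ebb
= Ebb


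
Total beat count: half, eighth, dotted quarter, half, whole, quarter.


Reasoning:
Beat values:
  half = 2 beats
  eighth = 0.5 beats
  dotted quarter = 1.5 beats
  half = 2 beats
  whole = 4 beats
  quarter = 1 beat
Sum = 2 + 0.5 + 1.5 + 2 + 4 + 1
= 11 beats


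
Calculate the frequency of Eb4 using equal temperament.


Reasoning:
f = 440 × 2^(n/12) where n = semitones from A4
Eb4: -6 semitones from A4
f = 440 × 2^(-6/12)
f = 311.13 Hz


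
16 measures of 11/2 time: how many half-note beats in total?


Time signature 11/2: the bottom number 2 means the half note gets one count
The top number 11 means 11 half-note beats per measure
Total = 11 × 16 measures
= 176 half-note beats


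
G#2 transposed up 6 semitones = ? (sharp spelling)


G#2: chromatic position 8 in octave 2 → absolute = 2×12 + 8 = 32
Transpose up 6: 32 + 6 = 38
38 = 3×12 + 2 → D in octave 3
Result = D3


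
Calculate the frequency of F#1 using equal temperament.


Step by step:
f = 440 × 2^(n/12) where n = semitones from A4
F#1: -39 semitones from A4
f = 440 × 2^(-39/12)
f = 46.25 Hz


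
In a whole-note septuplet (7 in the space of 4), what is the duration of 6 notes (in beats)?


Step by step:
Septuplet: 7 notes occupy the space of 4 whole notes
Space = 4 × 4 = 16 beats
Each septuplet note = 16 / 7 = 16/7 beats
6 notes = 6 × 16/7 = 96/7
= 96/7 beats
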